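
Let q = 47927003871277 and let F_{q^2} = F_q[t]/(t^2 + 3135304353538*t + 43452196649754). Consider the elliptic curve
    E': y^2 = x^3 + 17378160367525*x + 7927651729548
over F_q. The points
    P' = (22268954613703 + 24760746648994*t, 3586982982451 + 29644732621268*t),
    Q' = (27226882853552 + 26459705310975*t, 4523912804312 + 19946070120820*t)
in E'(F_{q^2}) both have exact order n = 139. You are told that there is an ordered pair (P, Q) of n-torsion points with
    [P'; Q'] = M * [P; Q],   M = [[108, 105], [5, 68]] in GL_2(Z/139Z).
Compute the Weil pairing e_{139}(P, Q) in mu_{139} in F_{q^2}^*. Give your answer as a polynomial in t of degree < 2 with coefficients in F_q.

42984670069013 + 16789320545852*t

e_{139}(aP+bQ,cP+dQ) = e_{139}(P,Q)^(ad-bc); with (a,b,c,d)=(108,105,5,68) this gives the det-139 law.
det(M) mod 139 = 8; its inverse in (Z/139)^* is 87 (check: 8*87 mod 139 = 1).
Build f_{139,P'} and f_{139,Q'} via the 8-bit ladder of 139=10001011_2; evaluate at shifted divisors; quotient in F_{47927003871277^2}.
e_{139}(P',Q') = 14768369218171 + 43413806654307*t.
(14768369218171 + 43413806654307*t)^{87} mod (47927003871277,f) = 42984670069013 + 16789320545852*t.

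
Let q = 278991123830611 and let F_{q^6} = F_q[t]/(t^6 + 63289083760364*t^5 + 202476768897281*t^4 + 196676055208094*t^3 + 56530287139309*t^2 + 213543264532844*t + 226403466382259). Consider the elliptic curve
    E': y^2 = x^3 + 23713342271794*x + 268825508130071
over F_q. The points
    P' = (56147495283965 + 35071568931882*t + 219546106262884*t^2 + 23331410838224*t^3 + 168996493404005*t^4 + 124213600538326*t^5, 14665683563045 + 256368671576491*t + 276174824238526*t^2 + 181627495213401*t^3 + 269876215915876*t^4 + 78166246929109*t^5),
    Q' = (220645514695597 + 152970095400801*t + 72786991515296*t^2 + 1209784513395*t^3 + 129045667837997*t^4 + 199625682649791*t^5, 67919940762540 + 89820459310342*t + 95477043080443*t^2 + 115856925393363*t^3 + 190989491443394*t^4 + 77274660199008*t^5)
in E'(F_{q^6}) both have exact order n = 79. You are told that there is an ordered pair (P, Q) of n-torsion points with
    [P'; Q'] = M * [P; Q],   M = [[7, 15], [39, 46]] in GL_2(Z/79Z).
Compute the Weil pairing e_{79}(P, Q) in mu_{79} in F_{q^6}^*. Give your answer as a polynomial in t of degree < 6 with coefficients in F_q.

e_{79}(aP+bQ,cP+dQ) = e_{79}(P,Q)^(ad-bc); with (a,b,c,d)=(7,15,39,46) this gives the det-79 law.
det M = 7*46 - 15*39 = -263 = 53 (mod 79); 53^{-1} = 3 (mod 79).
Double-and-add over 1001111: 7-1 doublings, 5-1 additions; each step l_{T,T}/v_{2T} or l_{T,P'}/v at Q'+S for random S.
f_P(D_Q)/f_Q(D_P) = 147093850549674 + 271782255610273*t + 211096751800210*t^2 + 224172056216280*t^3 + 31712285401225*t^4 + 231865277757299*t^5.
Hence e(P,Q) = 89727420203834 + 110579481447313*t + 263478280405926*t^2 + 42375210704364*t^3 + 232556994218336*t^4 + 189619780326388*t^5 in F_{278991123830611^6}^*.

89727420203834 + 110579481447313*t + 263478280405926*t^2 + 42375210704364*t^3 + 232556994218336*t^4 + 189619780326388*t^5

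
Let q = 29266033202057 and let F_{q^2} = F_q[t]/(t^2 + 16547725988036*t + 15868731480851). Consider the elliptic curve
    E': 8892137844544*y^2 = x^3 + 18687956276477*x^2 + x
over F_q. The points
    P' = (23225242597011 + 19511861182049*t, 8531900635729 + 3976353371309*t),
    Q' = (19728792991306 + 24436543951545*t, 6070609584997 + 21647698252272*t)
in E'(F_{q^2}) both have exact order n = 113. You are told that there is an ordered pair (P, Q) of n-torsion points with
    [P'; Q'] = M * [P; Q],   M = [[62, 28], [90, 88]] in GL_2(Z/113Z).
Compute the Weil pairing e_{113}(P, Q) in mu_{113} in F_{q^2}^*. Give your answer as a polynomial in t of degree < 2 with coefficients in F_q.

Since e_{113}(P,P)=e_{113}(Q,Q)=1 and e_{113}(Q,P)=e_{113}(P,Q)^{-1}, expanding e_{113}(62*P + 28*Q,90*P + 88*Q) leaves e(P,Q)^det(M).
Hence e(P,Q) = e(P',Q')^{56} where 56 = 111^{-1} mod 113.
Undo Montgomery via alpha=2402261508112, beta=8823676336411: (a',b')=(5596967616992,12690116132877) over F_{29266033202057}.
Build f_{113,P'} and f_{113,Q'} via the 7-bit ladder of 113=1110001_2; evaluate at shifted divisors; quotient in F_{29266033202057^2}.
Miller gives e_{113}(P',Q') = 7354220028206 + 3328929927570*t in F_{29266033202057^2}.
e_{113}(P,Q) = (7354220028206 + 3328929927570*t)^{56} = 5909924579540 + 8361646039714*t.

5909924579540 + 8361646039714*t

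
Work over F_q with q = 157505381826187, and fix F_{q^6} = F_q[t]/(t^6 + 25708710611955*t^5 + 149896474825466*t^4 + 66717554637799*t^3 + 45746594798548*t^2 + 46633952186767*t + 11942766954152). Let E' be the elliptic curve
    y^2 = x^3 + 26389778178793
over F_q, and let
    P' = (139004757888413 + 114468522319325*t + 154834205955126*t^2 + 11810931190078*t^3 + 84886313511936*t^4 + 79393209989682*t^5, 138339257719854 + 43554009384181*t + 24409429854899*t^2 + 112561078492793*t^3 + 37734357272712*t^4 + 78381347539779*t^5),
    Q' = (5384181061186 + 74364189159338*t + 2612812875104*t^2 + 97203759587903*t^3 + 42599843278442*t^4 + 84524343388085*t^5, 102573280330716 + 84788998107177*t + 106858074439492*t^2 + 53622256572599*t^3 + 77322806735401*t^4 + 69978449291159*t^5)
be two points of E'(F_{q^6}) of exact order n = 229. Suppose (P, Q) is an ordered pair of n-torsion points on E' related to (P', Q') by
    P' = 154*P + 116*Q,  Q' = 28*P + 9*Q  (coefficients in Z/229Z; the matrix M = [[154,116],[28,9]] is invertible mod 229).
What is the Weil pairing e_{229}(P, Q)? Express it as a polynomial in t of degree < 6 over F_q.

118498390235581 + 15923033001089*t + 87836291225711*t^2 + 13216990479388*t^3 + 80680771295399*t^4 + 152907678452818*t^5

Under M = [[154,116],[28,9]] in GL_2(Z/229), e_{229}(P',Q') = e_{229}(P,Q)^(154*9-116*28 mod 229).
det M = 154*9 - 116*28 = -1862 = 199 (mod 229); 199^{-1} = 145 (mod 229).
Build f_{229,P'} and f_{229,Q'} via the 8-bit ladder of 229=11100101_2; evaluate at shifted divisors; quotient in F_{157505381826187^6}.
e_{229}(P',Q') = 100810896649092 + 52764558181936*t + 149681001843720*t^2 + 60811305144839*t^3 + 114545983573006*t^4 + 20691410438611*t^5.
Thus e_{229}(P,Q) = 118498390235581 + 15923033001089*t + 87836291225711*t^2 + 13216990479388*t^3 + 80680771295399*t^4 + 152907678452818*t^5.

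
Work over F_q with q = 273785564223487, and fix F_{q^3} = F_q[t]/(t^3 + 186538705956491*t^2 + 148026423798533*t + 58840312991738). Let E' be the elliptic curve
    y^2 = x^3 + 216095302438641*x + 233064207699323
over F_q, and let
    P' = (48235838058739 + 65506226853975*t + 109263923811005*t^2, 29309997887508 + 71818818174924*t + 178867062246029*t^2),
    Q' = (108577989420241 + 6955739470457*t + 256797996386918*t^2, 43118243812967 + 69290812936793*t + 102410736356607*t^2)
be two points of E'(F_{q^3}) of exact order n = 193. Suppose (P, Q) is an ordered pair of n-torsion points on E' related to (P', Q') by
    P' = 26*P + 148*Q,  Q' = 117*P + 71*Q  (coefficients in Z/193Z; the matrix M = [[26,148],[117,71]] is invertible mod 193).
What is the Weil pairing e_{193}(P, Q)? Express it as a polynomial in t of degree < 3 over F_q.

186207257051849 + 68693464879882*t + 130984684859590*t^2

The 193-Weil pairing on E[193] over F_{273785564223487} is alternating-bilinear: e_{193}(P',Q') = e_{193}(P,Q)^det(M).
det M = 26*71 - 148*117 = -15470 = 163 (mod 193); 163^{-1} = 45 (mod 193).
Run Miller on y^2=x^3+216095302438641*x+233064207699323 over F_{273785564223487}: ladder 11000001 (8 bits); e = f_P(D_Q)/f_Q(D_P).
f_P(D_Q)/f_Q(D_P) = 211423794485184 + 262965931953502*t + 21674134140935*t^2.
Finally e_{193}(P,Q) = 186207257051849 + 68693464879882*t + 130984684859590*t^2.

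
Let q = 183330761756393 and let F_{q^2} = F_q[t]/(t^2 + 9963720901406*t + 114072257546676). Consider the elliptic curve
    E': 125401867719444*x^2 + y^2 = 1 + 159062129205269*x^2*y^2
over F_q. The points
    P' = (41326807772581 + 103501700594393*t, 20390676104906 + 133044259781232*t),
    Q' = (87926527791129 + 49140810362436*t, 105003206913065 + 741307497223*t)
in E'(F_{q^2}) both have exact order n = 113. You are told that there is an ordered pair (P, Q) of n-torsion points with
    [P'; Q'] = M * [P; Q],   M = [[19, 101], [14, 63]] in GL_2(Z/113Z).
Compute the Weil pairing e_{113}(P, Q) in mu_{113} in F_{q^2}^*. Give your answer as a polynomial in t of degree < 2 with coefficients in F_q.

166173739909700 + 49662395609636*t

Since e_{113}(P,P)=e_{113}(Q,Q)=1 and e_{113}(Q,P)=e_{113}(P,Q)^{-1}, expanding e_{113}(19*P + 101*Q,14*P + 63*Q) leaves e(P,Q)^det(M).
det M = 19*63 - 101*14 = -217 = 9 (mod 113); 9^{-1} = 88 (mod 113).
Edwards a_E,d_E -> Montgomery A=169562796615148,B=100473323023768 -> Weierstrass 35029090671679,0 via alpha=16855539194720,beta=37417625067642.
Run Miller on y^2=x^3+35029090671679*x over F_{183330761756393}: ladder 1110001 (7 bits); e = f_P(D_Q)/f_Q(D_P).
f_P(D_Q)/f_Q(D_P) = 68045489164378 + 11831358872607*t.
(68045489164378 + 11831358872607*t)^{88} mod (183330761756393,f) = 166173739909700 + 49662395609636*t.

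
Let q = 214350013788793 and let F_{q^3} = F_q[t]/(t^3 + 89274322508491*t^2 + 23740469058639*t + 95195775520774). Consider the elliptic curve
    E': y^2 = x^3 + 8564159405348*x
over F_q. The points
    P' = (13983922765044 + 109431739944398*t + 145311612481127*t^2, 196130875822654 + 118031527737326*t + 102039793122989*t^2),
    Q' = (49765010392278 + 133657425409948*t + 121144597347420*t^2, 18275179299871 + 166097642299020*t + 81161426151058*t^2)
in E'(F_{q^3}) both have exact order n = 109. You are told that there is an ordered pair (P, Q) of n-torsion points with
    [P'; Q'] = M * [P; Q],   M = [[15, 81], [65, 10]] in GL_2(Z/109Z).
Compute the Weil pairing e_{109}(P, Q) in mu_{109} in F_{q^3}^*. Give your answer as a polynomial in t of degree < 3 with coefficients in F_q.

101493697762764 + 86422890845341*t + 143674298490559*t^2

Alternating bilinearity on E[109] (values in mu_{109} in F_{214350013788793^3}) gives e(P',Q') = e(P,Q)^det(M).
Hence e(P,Q) = e(P',Q')^{41} where 41 = 8^{-1} mod 109.
Build f_{109,P'} and f_{109,Q'} via the 7-bit ladder of 109=1101101_2; evaluate at shifted divisors; quotient in F_{214350013788793^3}.
f_P(D_Q)/f_Q(D_P) = 57769430870936 + 194020098901618*t + 152006606948868*t^2.
e_{109}(P,Q) = (57769430870936 + 194020098901618*t + 152006606948868*t^2)^{41} = 101493697762764 + 86422890845341*t + 143674298490559*t^2.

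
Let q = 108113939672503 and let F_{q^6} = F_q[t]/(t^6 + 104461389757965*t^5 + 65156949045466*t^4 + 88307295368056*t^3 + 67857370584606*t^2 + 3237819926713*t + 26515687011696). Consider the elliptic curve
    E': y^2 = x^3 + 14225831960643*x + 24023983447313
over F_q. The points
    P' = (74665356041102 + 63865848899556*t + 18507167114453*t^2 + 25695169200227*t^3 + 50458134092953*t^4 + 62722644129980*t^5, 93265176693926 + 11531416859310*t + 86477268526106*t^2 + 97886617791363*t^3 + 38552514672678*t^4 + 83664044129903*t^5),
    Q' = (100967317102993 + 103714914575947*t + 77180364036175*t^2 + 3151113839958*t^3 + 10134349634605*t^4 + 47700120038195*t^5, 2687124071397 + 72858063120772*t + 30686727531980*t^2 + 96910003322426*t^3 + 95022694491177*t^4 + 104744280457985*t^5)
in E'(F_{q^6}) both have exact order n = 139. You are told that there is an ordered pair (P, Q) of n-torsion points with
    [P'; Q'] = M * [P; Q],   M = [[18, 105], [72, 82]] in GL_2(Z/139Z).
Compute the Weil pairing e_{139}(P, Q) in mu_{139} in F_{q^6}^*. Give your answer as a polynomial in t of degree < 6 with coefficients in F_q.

94319834572058 + 46553356602174*t + 27527002271330*t^2 + 82095578208329*t^3 + 65001638436807*t^4 + 48240592818027*t^5

Alternating bilinearity on E[139] (values in mu_{139} in F_{108113939672503^6}) gives e(P',Q') = e(P,Q)^det(M).
det(M) mod 139 = 32; its inverse in (Z/139)^* is 126 (check: 32*126 mod 139 = 1).
n = 139 = (10001011)_2 (8 bits, wt 4); accumulate f_{139,P'}(Q'+S)/f_{139,P'}(S) along the 7-step ladder.
Result: e(P',Q') = 33451539227391 + 43573991506142*t + 50735828464914*t^2 + 45628054747870*t^3 + 13869534058347*t^4 + 41111391303673*t^5.
e_{139}(P,Q) = (33451539227391 + 43573991506142*t + 50735828464914*t^2 + 45628054747870*t^3 + 13869534058347*t^4 + 41111391303673*t^5)^{126} = 94319834572058 + 46553356602174*t + 27527002271330*t^2 + 82095578208329*t^3 + 65001638436807*t^4 + 48240592818027*t^5.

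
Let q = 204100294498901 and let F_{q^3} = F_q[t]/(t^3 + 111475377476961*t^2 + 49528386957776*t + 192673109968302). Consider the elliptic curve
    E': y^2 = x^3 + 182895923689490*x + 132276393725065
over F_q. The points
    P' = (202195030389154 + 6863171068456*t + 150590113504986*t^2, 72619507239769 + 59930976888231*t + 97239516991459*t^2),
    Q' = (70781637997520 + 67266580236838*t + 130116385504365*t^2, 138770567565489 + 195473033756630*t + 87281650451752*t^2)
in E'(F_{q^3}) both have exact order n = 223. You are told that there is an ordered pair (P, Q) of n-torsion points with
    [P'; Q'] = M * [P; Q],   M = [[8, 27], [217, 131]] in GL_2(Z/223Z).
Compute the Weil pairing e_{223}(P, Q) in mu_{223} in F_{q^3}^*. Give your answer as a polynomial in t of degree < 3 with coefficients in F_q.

106192082152721 + 22675050586527*t + 1424568194132*t^2

Since e_{223}(P,P)=e_{223}(Q,Q)=1 and e_{223}(Q,P)=e_{223}(P,Q)^{-1}, expanding e_{223}(8*P + 27*Q,217*P + 131*Q) leaves e(P,Q)^det(M).
Hence e(P,Q) = e(P',Q')^{54} where 54 = 95^{-1} mod 223.
Miller loop for e_{223} over F_{204100294498901^3}: bits of 223 = 11011111; 7 double steps + 6 add steps, l/v at each.
f_P(D_Q)/f_Q(D_P) = 69378090295255 + 135780408088615*t + 33915353236694*t^2.
(69378090295255 + 135780408088615*t + 33915353236694*t^2)^{54} mod (204100294498901,f) = 106192082152721 + 22675050586527*t + 1424568194132*t^2.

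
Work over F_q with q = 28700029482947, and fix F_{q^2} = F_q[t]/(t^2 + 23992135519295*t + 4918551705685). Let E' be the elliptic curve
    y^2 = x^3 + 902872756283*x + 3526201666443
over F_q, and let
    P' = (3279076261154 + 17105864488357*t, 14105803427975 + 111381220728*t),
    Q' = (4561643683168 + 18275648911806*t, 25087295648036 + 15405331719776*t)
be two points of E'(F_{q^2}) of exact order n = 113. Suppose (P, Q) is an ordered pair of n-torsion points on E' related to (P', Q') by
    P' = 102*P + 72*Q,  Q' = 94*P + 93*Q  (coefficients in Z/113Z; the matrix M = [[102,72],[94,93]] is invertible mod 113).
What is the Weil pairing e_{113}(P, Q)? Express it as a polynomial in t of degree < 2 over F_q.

Since e_{113}(P,P)=e_{113}(Q,Q)=1 and e_{113}(Q,P)=e_{113}(P,Q)^{-1}, expanding e_{113}(102*P + 72*Q,94*P + 93*Q) leaves e(P,Q)^det(M).
102*93 - 72*94 = 2718; reduced mod 113: det = 6, inverse 19.
Build f_{113,P'} and f_{113,Q'} via the 7-bit ladder of 113=1110001_2; evaluate at shifted divisors; quotient in F_{28700029482947^2}.
So e_{113}(P',Q') = 17619243254654 + 28634641009538*t.
e_{113}(P,Q) = (17619243254654 + 28634641009538*t)^{19} = 16986621854175 + 20295317416865*t.

16986621854175 + 20295317416865*t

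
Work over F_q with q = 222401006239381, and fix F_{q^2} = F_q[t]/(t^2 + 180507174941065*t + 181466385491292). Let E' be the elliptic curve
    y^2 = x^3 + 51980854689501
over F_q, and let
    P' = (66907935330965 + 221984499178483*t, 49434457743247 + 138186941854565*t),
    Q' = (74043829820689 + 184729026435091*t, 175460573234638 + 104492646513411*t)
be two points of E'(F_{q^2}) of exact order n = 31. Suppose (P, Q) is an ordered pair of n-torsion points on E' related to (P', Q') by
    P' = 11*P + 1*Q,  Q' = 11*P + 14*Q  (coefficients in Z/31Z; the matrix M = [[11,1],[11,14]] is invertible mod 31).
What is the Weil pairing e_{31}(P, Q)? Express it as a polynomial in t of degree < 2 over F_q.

Alternating bilinearity on E[31] (values in mu_{31} in F_{222401006239381^2}) gives e(P',Q') = e(P,Q)^det(M).
Inverting 19 mod 31: 18. Thus e_{31}(P,Q) = e(P',Q')^{18}.
Double-and-add over 11111: 5-1 doublings, 5-1 additions; each step l_{T,T}/v_{2T} or l_{T,P'}/v at Q'+S for random S.
The quotient is 215969313994121 + 152303438112882*t.
e_{31}(P,Q) = (215969313994121 + 152303438112882*t)^{18} = 7041385114889 + 101744769811930*t.

7041385114889 + 101744769811930*t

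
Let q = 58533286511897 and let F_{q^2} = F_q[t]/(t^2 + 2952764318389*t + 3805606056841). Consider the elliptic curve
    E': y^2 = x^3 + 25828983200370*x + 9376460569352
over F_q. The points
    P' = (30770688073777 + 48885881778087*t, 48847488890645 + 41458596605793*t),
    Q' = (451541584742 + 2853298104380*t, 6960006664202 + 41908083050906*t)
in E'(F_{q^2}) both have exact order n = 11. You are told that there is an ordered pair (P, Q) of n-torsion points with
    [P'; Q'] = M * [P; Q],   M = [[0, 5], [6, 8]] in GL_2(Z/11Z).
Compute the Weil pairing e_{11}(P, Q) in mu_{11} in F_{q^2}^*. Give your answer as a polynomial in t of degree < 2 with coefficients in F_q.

e_{11} is bilinear + alternating on E[11], so e_{11}(5*Q, 6*P + 8*Q) = e_{11}(P,Q)^(0*8-5*6).
Inverting 3 mod 11: 4. Thus e_{11}(P,Q) = e(P',Q')^{4}.
n = 11 = (1011)_2 (4 bits, wt 3); accumulate f_{11,P'}(Q'+S)/f_{11,P'}(S) along the 3-step ladder.
Miller gives e_{11}(P',Q') = 32271382230708 + 26280578341505*t in F_{58533286511897^2}.
(32271382230708 + 26280578341505*t)^{4} mod (58533286511897,f) = 18867592859931 + 26128587033012*t.

18867592859931 + 26128587033012*t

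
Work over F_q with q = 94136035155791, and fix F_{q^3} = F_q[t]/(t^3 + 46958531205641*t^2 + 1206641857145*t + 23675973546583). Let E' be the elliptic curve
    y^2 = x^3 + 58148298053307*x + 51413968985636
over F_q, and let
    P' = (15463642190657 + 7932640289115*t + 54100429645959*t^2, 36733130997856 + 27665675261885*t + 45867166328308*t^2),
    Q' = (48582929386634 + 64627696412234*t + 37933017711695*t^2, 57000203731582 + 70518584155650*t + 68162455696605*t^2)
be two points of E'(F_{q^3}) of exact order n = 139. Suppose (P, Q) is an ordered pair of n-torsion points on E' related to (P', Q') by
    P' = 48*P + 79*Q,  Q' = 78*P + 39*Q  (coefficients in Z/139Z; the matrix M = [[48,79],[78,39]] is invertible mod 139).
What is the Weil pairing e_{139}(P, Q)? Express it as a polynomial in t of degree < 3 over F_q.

Since e_{139}(P,P)=e_{139}(Q,Q)=1 and e_{139}(Q,P)=e_{139}(P,Q)^{-1}, expanding e_{139}(48*P + 79*Q,78*P + 39*Q) leaves e(P,Q)^det(M).
So e_{139}(P,Q) = e_{139}(P',Q')^{22}, since 19*22 = 1 mod 139.
Run Miller on y^2=x^3+58148298053307*x+51413968985636 over F_{94136035155791}: ladder 10001011 (8 bits); e = f_P(D_Q)/f_Q(D_P).
Miller gives e_{139}(P',Q') = 51478136159055 + 12360986581139*t + 86130748770958*t^2 in F_{94136035155791^3}.
Hence e(P,Q) = 63331525650909 + 59360618500343*t + 3404802610595*t^2 in F_{94136035155791^3}^*.

63331525650909 + 59360618500343*t + 3404802610595*t^2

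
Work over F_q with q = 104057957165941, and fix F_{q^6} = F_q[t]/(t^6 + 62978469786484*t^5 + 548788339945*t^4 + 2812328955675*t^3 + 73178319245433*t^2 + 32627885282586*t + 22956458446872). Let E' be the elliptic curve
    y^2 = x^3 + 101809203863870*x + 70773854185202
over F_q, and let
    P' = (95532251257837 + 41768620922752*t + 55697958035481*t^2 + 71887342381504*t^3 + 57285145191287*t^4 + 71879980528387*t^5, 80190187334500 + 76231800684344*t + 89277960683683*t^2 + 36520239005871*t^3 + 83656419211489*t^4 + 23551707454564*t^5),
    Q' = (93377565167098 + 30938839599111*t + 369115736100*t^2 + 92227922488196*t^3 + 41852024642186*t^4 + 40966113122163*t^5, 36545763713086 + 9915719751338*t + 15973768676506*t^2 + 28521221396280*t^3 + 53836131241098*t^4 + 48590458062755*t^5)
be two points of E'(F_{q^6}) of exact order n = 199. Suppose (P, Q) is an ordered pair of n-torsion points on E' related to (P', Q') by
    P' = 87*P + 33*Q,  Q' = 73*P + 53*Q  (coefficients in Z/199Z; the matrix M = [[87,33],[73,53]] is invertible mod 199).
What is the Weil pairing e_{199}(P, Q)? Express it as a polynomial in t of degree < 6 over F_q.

52376407269979 + 48714410975347*t + 65772144372376*t^2 + 56765962965266*t^3 + 31246116812569*t^4 + 54411060684993*t^5

The 199-Weil pairing on E[199] over F_{104057957165941} is alternating-bilinear: e_{199}(P',Q') = e_{199}(P,Q)^det(M).
Inverting 13 mod 199: 46. Thus e_{199}(P,Q) = e(P',Q')^{46}.
Run Miller on y^2=x^3+101809203863870*x+70773854185202 over F_{104057957165941}: ladder 11000111 (8 bits); e = f_P(D_Q)/f_Q(D_P).
f_P(D_Q)/f_Q(D_P) = 76121892362239 + 35068745883021*t + 38616659662609*t^2 + 8421764603337*t^3 + 58019866633114*t^4 + 60712223138007*t^5.
Raise to 46: e(P,Q) = 52376407269979 + 48714410975347*t + 65772144372376*t^2 + 56765962965266*t^3 + 31246116812569*t^4 + 54411060684993*t^5 in mu_{199}.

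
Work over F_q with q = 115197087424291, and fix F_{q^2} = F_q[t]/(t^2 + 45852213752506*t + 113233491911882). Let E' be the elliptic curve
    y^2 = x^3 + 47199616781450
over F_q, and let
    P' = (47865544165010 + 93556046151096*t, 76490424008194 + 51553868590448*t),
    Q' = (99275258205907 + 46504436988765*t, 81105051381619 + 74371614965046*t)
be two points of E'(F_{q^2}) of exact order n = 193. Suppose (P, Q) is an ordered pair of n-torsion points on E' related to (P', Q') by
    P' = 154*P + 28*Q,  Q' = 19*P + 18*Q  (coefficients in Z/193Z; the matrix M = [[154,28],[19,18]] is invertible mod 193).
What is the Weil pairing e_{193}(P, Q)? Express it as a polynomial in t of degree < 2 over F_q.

21927206963249 + 29005425664656*t

e_{193}(aP+bQ,cP+dQ) = e_{193}(P,Q)^(ad-bc); with (a,b,c,d)=(154,28,19,18) this gives the det-193 law.
So e_{193}(P,Q) = e_{193}(P',Q')^{33}, since 117*33 = 1 mod 193.
Miller loop for e_{193} over F_{115197087424291^2}: bits of 193 = 11000001; 7 double steps + 2 add steps, l/v at each.
Result: e(P',Q') = 79736572720594 + 80428823602015*t.
Finally e_{193}(P,Q) = 21927206963249 + 29005425664656*t.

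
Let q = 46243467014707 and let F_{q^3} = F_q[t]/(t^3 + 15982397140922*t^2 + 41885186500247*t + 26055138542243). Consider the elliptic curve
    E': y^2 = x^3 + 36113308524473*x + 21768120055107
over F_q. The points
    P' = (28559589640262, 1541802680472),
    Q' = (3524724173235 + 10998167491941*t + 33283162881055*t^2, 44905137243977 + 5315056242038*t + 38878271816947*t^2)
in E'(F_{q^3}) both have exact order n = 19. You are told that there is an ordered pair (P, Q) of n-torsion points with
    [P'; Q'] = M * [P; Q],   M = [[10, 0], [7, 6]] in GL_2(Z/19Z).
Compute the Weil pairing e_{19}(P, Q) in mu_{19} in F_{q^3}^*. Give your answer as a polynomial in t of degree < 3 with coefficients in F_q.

e_{19}(aP+bQ,cP+dQ) = e_{19}(P,Q)^(ad-bc); with (a,b,c,d)=(10,0,7,6) this gives the det-19 law.
Inverting 3 mod 19: 13. Thus e_{19}(P,Q) = e(P',Q')^{13}.
Build f_{19,P'} and f_{19,Q'} via the 5-bit ladder of 19=10011_2; evaluate at shifted divisors; quotient in F_{46243467014707^3}.
f_P(D_Q)/f_Q(D_P) = 42806702863510 + 9003224967962*t + 20299712428890*t^2.
(42806702863510 + 9003224967962*t + 20299712428890*t^2)^{13} mod (46243467014707,f) = 14078983622698 + 29261914164993*t + 29896525605398*t^2.

14078983622698 + 29261914164993*t + 29896525605398*t^2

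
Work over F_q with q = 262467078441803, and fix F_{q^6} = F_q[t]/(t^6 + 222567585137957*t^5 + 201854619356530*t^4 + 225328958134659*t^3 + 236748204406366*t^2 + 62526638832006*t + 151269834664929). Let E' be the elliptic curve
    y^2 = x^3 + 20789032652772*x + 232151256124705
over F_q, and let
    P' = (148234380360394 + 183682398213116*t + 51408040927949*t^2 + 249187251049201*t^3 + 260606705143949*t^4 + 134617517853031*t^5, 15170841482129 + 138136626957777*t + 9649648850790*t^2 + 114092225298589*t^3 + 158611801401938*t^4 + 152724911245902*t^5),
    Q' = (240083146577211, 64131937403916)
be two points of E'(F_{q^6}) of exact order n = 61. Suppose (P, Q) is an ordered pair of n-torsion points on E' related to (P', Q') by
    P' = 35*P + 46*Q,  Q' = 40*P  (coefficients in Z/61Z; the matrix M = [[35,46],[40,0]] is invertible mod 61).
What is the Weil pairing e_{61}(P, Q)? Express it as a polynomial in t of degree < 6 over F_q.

e_{61} is bilinear + alternating on E[61], so e_{61}(35*P + 46*Q, 40*P) = e_{61}(P,Q)^(35*0-46*40).
35*0 - 46*40 = -1840; reduced mod 61: det = 51, inverse 6.
Run Miller on y^2=x^3+20789032652772*x+232151256124705 over F_{262467078441803}: ladder 111101 (6 bits); e = f_P(D_Q)/f_Q(D_P).
Miller gives e_{61}(P',Q') = 186702038943684 + 86222886556277*t + 129187022701978*t^2 + 238461129775476*t^3 + 68450900518874*t^4 + 143011950675858*t^5 in F_{262467078441803^6}.
Raise to 6: e(P,Q) = 31957862481555 + 195637100177479*t + 133901304859335*t^2 + 82109519759265*t^3 + 47505485842415*t^4 + 102610154674002*t^5 in mu_{61}.

31957862481555 + 195637100177479*t + 133901304859335*t^2 + 82109519759265*t^3 + 47505485842415*t^4 + 102610154674002*t^5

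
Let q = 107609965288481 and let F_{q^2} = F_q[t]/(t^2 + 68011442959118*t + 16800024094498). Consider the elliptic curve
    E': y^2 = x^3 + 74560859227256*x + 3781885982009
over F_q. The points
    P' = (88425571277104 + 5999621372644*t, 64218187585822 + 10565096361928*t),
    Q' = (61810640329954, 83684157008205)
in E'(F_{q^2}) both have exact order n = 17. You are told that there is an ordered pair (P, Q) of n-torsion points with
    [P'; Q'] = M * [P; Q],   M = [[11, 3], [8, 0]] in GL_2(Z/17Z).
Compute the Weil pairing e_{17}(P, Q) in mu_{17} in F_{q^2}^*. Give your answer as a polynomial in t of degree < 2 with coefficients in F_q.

78934807277660 + 104990192054393*t

Since e_{17}(P,P)=e_{17}(Q,Q)=1 and e_{17}(Q,P)=e_{17}(P,Q)^{-1}, expanding e_{17}(11*P + 3*Q,8*P) leaves e(P,Q)^det(M).
det(M) mod 17 = 10; its inverse in (Z/17)^* is 12 (check: 10*12 mod 17 = 1).
Miller loop for e_{17} over F_{107609965288481^2}: bits of 17 = 10001; 4 double steps + 1 add steps, l/v at each.
f_P(D_Q)/f_Q(D_P) = 96661770183452 + 75584322564793*t.
e_{17}(P,Q) = (96661770183452 + 75584322564793*t)^{12} = 78934807277660 + 104990192054393*t.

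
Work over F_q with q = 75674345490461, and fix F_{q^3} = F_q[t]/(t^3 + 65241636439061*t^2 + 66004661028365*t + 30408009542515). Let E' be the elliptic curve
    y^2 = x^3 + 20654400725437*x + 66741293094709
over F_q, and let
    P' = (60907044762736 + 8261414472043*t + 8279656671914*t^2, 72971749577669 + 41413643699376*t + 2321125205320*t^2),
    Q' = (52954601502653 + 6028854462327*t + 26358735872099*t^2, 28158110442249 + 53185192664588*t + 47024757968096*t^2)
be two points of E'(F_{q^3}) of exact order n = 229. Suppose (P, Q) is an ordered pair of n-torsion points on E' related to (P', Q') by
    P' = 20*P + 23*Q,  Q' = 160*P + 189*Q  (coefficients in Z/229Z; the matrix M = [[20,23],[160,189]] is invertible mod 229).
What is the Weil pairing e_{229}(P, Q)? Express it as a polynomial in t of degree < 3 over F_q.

5758883655627 + 15429516911562*t + 35945406556179*t^2

e_{229} is bilinear + alternating on E[229], so e_{229}(20*P + 23*Q, 160*P + 189*Q) = e_{229}(P,Q)^(20*189-23*160).
So e_{229}(P,Q) = e_{229}(P',Q')^{71}, since 100*71 = 1 mod 229.
8-bit Miller (11100101) on E'/F_{75674345490461} with a'=20654400725437, b'=66741293094709: accumulate tangent/chord ratios at Q'+S and P'+S'.
The quotient is 19339666062036 + 10840392045358*t + 37153082386165*t^2.
Hence e(P,Q) = 5758883655627 + 15429516911562*t + 35945406556179*t^2 in F_{75674345490461^3}^*.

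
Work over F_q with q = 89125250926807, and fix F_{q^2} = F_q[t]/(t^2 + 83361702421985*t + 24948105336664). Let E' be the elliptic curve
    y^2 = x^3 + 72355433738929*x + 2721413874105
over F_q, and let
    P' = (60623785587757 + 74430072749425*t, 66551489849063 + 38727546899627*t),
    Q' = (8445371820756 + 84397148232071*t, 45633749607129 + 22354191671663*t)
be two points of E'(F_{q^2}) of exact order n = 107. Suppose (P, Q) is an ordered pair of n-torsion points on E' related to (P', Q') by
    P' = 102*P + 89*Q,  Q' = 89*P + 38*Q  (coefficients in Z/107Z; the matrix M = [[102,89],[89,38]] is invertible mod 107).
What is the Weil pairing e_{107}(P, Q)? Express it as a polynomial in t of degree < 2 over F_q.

76998476049219 + 25184584572257*t

Under M = [[102,89],[89,38]] in GL_2(Z/107), e_{107}(P',Q') = e_{107}(P,Q)^(102*38-89*89 mod 107).
det M = 102*38 - 89*89 = -4045 = 21 (mod 107); 21^{-1} = 51 (mod 107).
7-bit Miller (1101011) on E'/F_{89125250926807} with a'=72355433738929, b'=2721413874105: accumulate tangent/chord ratios at Q'+S and P'+S'.
Miller gives e_{107}(P',Q') = 22454008518555 + 16534737393940*t in F_{89125250926807^2}.
Thus e_{107}(P,Q) = 76998476049219 + 25184584572257*t.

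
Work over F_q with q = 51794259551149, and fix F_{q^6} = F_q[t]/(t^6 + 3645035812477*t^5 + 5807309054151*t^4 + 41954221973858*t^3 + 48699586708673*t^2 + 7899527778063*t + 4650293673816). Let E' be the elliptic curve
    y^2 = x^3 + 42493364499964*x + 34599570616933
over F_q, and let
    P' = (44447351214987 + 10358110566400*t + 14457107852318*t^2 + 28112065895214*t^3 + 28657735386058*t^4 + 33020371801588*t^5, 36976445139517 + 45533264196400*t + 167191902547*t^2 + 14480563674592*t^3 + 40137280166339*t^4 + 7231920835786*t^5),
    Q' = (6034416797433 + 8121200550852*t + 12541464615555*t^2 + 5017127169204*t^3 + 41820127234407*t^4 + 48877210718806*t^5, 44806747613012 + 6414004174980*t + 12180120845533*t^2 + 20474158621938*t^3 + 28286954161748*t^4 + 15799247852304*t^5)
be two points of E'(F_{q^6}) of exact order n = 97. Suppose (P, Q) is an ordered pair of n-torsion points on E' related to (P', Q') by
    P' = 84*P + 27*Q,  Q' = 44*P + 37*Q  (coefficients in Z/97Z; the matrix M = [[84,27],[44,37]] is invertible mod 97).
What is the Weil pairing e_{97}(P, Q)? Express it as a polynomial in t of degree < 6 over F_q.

11865045337768 + 35212880195217*t + 28964378023944*t^2 + 20289729070160*t^3 + 25507232616550*t^4 + 44419470819694*t^5

e_{97}(aP+bQ,cP+dQ) = e_{97}(P,Q)^(ad-bc); with (a,b,c,d)=(84,27,44,37) this gives the det-97 law.
det(M) mod 97 = 77; its inverse in (Z/97)^* is 63 (check: 77*63 mod 97 = 1).
n = 97 = (1100001)_2 (7 bits, wt 3); accumulate f_{97,P'}(Q'+S)/f_{97,P'}(S) along the 6-step ladder.
f_P(D_Q)/f_Q(D_P) = 37804517261348 + 6847063764766*t + 10335244199887*t^2 + 48008773752115*t^3 + 30395430422022*t^4 + 40676520994499*t^5.
Finally e_{97}(P,Q) = 11865045337768 + 35212880195217*t + 28964378023944*t^2 + 20289729070160*t^3 + 25507232616550*t^4 + 44419470819694*t^5.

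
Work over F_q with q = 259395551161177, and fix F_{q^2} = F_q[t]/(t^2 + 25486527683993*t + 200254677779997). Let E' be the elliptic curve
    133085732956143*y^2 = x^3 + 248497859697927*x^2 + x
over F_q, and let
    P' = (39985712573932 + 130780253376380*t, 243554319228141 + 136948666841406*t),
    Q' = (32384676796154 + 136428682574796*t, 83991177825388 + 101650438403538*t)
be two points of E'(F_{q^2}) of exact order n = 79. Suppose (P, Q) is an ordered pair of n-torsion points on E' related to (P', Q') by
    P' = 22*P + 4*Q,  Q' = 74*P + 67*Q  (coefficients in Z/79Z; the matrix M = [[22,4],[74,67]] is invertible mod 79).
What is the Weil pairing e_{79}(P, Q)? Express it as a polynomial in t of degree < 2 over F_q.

59521517093258 + 244692529320822*t

Since e_{79}(P,P)=e_{79}(Q,Q)=1 and e_{79}(Q,P)=e_{79}(P,Q)^{-1}, expanding e_{79}(22*P + 4*Q,74*P + 67*Q) leaves e(P,Q)^det(M).
det(M) mod 79 = 72; its inverse in (Z/79)^* is 45 (check: 72*45 mod 79 = 1).
Set x_W=94857330498670*u+189392271277658, y_W=94857330498670*v; then E': y_W^2=x_W^3+247421848230904*x_W+174892369467495.
Build f_{79,P'} and f_{79,Q'} via the 7-bit ladder of 79=1001111_2; evaluate at shifted divisors; quotient in F_{259395551161177^2}.
So e_{79}(P',Q') = 79685136571714 + 54094862614885*t.
Raise to 45: e(P,Q) = 59521517093258 + 244692529320822*t in mu_{79}.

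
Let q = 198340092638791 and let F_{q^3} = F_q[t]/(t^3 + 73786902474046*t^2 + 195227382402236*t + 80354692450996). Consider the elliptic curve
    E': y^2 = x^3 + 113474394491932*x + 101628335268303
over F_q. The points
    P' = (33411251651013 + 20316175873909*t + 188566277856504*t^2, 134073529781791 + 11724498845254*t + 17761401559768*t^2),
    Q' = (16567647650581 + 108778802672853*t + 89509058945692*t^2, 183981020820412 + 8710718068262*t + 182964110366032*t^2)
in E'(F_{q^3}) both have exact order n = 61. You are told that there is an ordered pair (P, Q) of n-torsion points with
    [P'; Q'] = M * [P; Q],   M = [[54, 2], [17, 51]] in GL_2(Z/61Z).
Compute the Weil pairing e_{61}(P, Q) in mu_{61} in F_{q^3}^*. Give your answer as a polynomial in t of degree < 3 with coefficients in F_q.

134967027670141 + 20681599868682*t + 26832574546009*t^2

The 61-Weil pairing on E[61] over F_{198340092638791} is alternating-bilinear: e_{61}(P',Q') = e_{61}(P,Q)^det(M).
Inverting 36 mod 61: 39. Thus e_{61}(P,Q) = e(P',Q')^{39}.
Run Miller on y^2=x^3+113474394491932*x+101628335268303 over F_{198340092638791}: ladder 111101 (6 bits); e = f_P(D_Q)/f_Q(D_P).
e_{61}(P',Q') = 145881456245904 + 135727060843794*t + 64344124574094*t^2.
Hence e(P,Q) = 134967027670141 + 20681599868682*t + 26832574546009*t^2 in F_{198340092638791^3}^*.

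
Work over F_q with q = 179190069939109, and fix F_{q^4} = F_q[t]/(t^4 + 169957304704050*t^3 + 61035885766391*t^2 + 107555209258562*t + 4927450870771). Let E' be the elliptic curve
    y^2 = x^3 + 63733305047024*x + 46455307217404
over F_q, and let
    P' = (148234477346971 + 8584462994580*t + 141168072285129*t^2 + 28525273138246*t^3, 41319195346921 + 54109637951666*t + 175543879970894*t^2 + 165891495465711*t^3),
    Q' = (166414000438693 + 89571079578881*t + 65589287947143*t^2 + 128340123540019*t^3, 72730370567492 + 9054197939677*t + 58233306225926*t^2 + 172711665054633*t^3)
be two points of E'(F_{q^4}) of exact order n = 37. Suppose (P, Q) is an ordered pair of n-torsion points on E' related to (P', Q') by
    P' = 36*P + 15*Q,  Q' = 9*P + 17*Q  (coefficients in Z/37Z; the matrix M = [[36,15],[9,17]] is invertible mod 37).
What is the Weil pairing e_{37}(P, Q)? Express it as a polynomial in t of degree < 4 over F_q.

e_{37}(aP+bQ,cP+dQ) = e_{37}(P,Q)^(ad-bc); with (a,b,c,d)=(36,15,9,17) this gives the det-37 law.
det M = 36*17 - 15*9 = 477 = 33 (mod 37); 33^{-1} = 9 (mod 37).
6-bit Miller (100101) on E'/F_{179190069939109} with a'=63733305047024, b'=46455307217404: accumulate tangent/chord ratios at Q'+S and P'+S'.
e_{37}(P',Q') = 127220235143651 + 97334936325834*t + 157777089271446*t^2 + 18604875071369*t^3.
Thus e_{37}(P,Q) = 48704132521140 + 37727584232575*t + 6640121392624*t^2 + 148122985126678*t^3.

48704132521140 + 37727584232575*t + 6640121392624*t^2 + 148122985126678*t^3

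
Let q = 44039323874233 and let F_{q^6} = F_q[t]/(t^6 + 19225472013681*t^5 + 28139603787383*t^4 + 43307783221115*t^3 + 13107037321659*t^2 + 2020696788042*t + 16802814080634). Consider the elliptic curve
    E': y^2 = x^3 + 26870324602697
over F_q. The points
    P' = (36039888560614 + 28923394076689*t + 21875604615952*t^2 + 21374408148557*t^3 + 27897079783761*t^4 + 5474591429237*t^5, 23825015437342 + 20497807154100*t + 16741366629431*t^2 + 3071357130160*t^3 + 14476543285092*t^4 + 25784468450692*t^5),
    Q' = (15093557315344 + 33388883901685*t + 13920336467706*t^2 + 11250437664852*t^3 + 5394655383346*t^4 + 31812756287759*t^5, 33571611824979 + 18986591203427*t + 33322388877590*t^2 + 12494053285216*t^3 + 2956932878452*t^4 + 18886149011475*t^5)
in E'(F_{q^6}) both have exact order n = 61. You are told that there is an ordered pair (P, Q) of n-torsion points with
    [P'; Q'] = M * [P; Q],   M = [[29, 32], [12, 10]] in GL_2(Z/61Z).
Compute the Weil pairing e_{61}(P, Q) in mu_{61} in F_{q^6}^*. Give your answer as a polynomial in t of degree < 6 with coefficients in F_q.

22639356124923 + 39217833481616*t + 8760229189205*t^2 + 21553486641883*t^3 + 19861828772435*t^4 + 20649189503888*t^5

Since e_{61}(P,P)=e_{61}(Q,Q)=1 and e_{61}(Q,P)=e_{61}(P,Q)^{-1}, expanding e_{61}(29*P + 32*Q,12*P + 10*Q) leaves e(P,Q)^det(M).
So e_{61}(P,Q) = e_{61}(P',Q')^{24}, since 28*24 = 1 mod 61.
6-bit Miller (111101) on E'/F_{44039323874233} with a'=0, b'=26870324602697: accumulate tangent/chord ratios at Q'+S and P'+S'.
The quotient is 31369849839232 + 4678862923255*t + 16082982962471*t^2 + 20365568975959*t^3 + 19110345091011*t^4 + 4188212002896*t^5.
Finally e_{61}(P,Q) = 22639356124923 + 39217833481616*t + 8760229189205*t^2 + 21553486641883*t^3 + 19861828772435*t^4 + 20649189503888*t^5.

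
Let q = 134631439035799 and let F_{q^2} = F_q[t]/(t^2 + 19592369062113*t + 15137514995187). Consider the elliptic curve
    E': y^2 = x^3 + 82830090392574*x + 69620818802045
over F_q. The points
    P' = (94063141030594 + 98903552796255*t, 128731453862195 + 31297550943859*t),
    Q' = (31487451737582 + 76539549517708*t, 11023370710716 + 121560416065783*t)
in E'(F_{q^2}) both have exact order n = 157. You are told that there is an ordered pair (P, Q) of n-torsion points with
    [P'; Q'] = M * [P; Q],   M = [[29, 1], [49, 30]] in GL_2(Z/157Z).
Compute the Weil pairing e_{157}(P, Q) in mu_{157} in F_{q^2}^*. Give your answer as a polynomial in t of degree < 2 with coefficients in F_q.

128288579085349 + 20221950750630*t

e_{157} is bilinear + alternating on E[157], so e_{157}(29*P + 1*Q, 49*P + 30*Q) = e_{157}(P,Q)^(29*30-1*49).
Inverting 36 mod 157: 48. Thus e_{157}(P,Q) = e(P',Q')^{48}.
Build f_{157,P'} and f_{157,Q'} via the 8-bit ladder of 157=10011101_2; evaluate at shifted divisors; quotient in F_{134631439035799^2}.
e_{157}(P',Q') = 72416842503674 + 101808379359317*t.
(72416842503674 + 101808379359317*t)^{48} mod (134631439035799,f) = 128288579085349 + 20221950750630*t.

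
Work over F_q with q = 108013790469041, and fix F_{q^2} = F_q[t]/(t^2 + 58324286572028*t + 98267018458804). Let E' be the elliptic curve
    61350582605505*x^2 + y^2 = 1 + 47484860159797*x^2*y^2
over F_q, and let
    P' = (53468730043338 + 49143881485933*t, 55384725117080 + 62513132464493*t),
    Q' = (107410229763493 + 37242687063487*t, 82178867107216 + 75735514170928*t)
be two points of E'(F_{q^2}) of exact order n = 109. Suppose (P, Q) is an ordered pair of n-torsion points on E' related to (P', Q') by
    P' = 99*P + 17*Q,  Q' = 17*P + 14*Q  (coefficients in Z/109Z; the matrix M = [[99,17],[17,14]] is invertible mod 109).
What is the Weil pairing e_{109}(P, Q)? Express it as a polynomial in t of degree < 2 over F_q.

61084338992098 + 43223587441762*t

e_{109} is bilinear + alternating on E[109], so e_{109}(99*P + 17*Q, 17*P + 14*Q) = e_{109}(P,Q)^(99*14-17*17).
det(M) mod 109 = 7; its inverse in (Z/109)^* is 78 (check: 7*78 mod 109 = 1).
Edwards a_E,d_E -> Montgomery A=99064967655826,B=19222188239755 -> Weierstrass 87942215149473,67817905826285 via alpha=90148434106911,beta=3466430611427.
n = 109 = (1101101)_2 (7 bits, wt 5); accumulate f_{109,P'}(Q'+S)/f_{109,P'}(S) along the 6-step ladder.
Miller gives e_{109}(P',Q') = 64879748850917 + 28879437956316*t in F_{108013790469041^2}.
Thus e_{109}(P,Q) = 61084338992098 + 43223587441762*t.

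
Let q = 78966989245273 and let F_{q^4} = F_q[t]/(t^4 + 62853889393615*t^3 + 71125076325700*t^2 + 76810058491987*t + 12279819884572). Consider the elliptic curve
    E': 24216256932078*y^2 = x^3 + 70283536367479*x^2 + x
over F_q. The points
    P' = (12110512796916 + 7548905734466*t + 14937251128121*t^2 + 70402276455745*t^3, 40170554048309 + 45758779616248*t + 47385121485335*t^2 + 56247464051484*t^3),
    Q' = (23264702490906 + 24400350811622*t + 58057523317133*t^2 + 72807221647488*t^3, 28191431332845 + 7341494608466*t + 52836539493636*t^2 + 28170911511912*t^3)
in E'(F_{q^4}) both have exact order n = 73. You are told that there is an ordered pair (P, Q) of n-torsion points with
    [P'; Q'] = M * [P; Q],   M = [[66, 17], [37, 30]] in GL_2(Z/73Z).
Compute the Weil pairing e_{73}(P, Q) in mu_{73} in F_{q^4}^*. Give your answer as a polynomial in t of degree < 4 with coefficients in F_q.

10988285987730 + 61942637832119*t + 60606189908602*t^2 + 74166662527722*t^3

e_{73} is bilinear + alternating on E[73], so e_{73}(66*P + 17*Q, 37*P + 30*Q) = e_{73}(P,Q)^(66*30-17*37).
det M = 66*30 - 17*37 = 1351 = 37 (mod 73); 37^{-1} = 2 (mod 73).
Montgomery->Weierstrass: x_W = 2647372706125*x+42878000716582, y_W=2647372706125*y on F_{78966989245273}; lands on y^2=x^3+57300300614310.
n = 73 = (1001001)_2 (7 bits, wt 3); accumulate f_{73,P'}(Q'+S)/f_{73,P'}(S) along the 6-step ladder.
Result: e(P',Q') = 61897338811327 + 59745942181876*t + 4243878299281*t^2 + 77628996494538*t^3.
(61897338811327 + 59745942181876*t + 4243878299281*t^2 + 77628996494538*t^3)^{2} mod (78966989245273,f) = 10988285987730 + 61942637832119*t + 60606189908602*t^2 + 74166662527722*t^3.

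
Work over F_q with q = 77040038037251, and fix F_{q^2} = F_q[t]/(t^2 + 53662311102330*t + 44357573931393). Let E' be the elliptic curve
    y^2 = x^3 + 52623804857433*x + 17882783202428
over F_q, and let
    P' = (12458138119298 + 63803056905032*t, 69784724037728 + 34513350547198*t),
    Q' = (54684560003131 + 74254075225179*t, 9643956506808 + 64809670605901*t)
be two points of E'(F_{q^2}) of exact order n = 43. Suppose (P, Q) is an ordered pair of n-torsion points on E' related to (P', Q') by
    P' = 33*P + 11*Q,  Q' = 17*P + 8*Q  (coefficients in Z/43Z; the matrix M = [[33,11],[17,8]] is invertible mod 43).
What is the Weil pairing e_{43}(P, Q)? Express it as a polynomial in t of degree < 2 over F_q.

Under M = [[33,11],[17,8]] in GL_2(Z/43), e_{43}(P',Q') = e_{43}(P,Q)^(33*8-11*17 mod 43).
det(M) mod 43 = 34; its inverse in (Z/43)^* is 19 (check: 34*19 mod 43 = 1).
Build f_{43,P'} and f_{43,Q'} via the 6-bit ladder of 43=101011_2; evaluate at shifted divisors; quotient in F_{77040038037251^2}.
So e_{43}(P',Q') = 43505006868708 + 12610904625088*t.
e_{43}(P,Q) = (43505006868708 + 12610904625088*t)^{19} = 27165764442330 + 14237472503872*t.

27165764442330 + 14237472503872*t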